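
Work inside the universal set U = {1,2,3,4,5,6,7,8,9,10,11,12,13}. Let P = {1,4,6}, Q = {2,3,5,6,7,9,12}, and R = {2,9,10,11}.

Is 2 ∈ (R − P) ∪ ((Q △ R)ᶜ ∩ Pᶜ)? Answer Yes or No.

Yes

2 ∈ R and 2 ∉ P, so 2 ∈ R − P
2 ∈ Q and 2 ∈ R, so 2 ∉ Q △ R
2 ∈ (Q △ R)ᶜ since 2 ∉ (Q △ R)
2 ∉ P, so 2 ∈ Pᶜ
2 ∈ (Q △ R)ᶜ and 2 ∈ Pᶜ, so 2 ∈ (Q △ R)ᶜ ∩ Pᶜ
2 ∈ (R − P) and 2 ∈ ((Q △ R)ᶜ ∩ Pᶜ), so 2 ∈ (R − P) ∪ ((Q △ R)ᶜ ∩ Pᶜ)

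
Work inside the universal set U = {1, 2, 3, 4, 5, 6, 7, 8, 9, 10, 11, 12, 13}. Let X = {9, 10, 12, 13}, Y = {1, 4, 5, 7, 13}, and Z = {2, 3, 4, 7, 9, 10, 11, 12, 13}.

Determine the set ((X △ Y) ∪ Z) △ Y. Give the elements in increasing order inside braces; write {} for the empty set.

{2, 3, 9, 10, 11, 12}

X △ Y = {1, 4, 5, 7, 9, 10, 12}
(X △ Y) ∪ Z = {1, 2, 3, 4, 5, 7, 9, 10, 11, 12, 13}
((X △ Y) ∪ Z) △ Y = {2, 3, 9, 10, 11, 12}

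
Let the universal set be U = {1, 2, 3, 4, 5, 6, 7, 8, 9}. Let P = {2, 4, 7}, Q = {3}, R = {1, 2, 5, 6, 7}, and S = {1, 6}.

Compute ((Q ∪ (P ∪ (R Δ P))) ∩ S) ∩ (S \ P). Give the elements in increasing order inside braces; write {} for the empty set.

{1, 6}

R Δ P = {1, 4, 5, 6}
P ∪ (R Δ P) = {1, 2, 4, 5, 6, 7}
Q ∪ (P ∪ (R Δ P)) = {1, 2, 3, 4, 5, 6, 7}
(Q ∪ (P ∪ (R Δ P))) ∩ S = {1, 6}
S \ P = {1, 6}
((Q ∪ (P ∪ (R Δ P))) ∩ S) ∩ (S \ P) = {1, 6}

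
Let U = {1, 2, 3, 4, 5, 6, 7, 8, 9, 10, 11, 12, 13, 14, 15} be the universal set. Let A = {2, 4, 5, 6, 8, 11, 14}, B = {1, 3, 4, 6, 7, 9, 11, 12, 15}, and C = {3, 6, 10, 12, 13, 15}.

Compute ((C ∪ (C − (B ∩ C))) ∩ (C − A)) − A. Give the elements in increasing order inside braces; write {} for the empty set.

{3, 10, 12, 13, 15}

B ∩ C = {3, 6, 12, 15}
C − (B ∩ C) = {10, 13}
C ∪ (C − (B ∩ C)) = {3, 6, 10, 12, 13, 15}
C − A = {3, 10, 12, 13, 15}
(C ∪ (C − (B ∩ C))) ∩ (C − A) = {3, 10, 12, 13, 15}
((C ∪ (C − (B ∩ C))) ∩ (C − A)) − A = {3, 10, 12, 13, 15}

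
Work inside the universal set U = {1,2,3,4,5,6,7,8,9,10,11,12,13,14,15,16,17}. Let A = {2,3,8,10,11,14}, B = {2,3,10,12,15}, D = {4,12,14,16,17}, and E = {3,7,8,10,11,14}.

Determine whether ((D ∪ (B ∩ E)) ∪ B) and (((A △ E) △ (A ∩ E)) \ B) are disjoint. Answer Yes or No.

B ∩ E = {3,10}
D ∪ (B ∩ E) = {3,4,10,12,14,16,17}
(D ∪ (B ∩ E)) ∪ B = {2,3,4,10,12,14,15,16,17}
A △ E = {2,7}
A ∩ E = {3,8,10,11,14}
(A △ E) △ (A ∩ E) = {2,3,7,8,10,11,14}
((A △ E) △ (A ∩ E)) \ B = {7,8,11,14}
14 lies in both, so they are not disjoint.

No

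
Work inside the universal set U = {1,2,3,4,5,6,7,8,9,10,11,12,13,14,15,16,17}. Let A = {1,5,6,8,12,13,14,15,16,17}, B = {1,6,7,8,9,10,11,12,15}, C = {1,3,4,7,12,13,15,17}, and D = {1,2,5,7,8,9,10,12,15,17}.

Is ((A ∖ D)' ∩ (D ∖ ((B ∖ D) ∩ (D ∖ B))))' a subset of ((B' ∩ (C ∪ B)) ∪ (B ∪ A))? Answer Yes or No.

Yes

A ∖ D = {6,13,14,16}
(A ∖ D)' = {1,2,3,4,5,7,8,9,10,11,12,15,17}
B ∖ D = {6,11}
D ∖ B = {2,5,17}
(B ∖ D) ∩ (D ∖ B) = {}
D ∖ ((B ∖ D) ∩ (D ∖ B)) = {1,2,5,7,8,9,10,12,15,17}
(A ∖ D)' ∩ (D ∖ ((B ∖ D) ∩ (D ∖ B))) = {1,2,5,7,8,9,10,12,15,17}
((A ∖ D)' ∩ (D ∖ ((B ∖ D) ∩ (D ∖ B))))' = {3,4,6,11,13,14,16}
B' = {2,3,4,5,13,14,16,17}
C ∪ B = {1,3,4,6,7,8,9,10,11,12,13,15,17}
B' ∩ (C ∪ B) = {3,4,13,17}
B ∪ A = {1,5,6,7,8,9,10,11,12,13,14,15,16,17}
(B' ∩ (C ∪ B)) ∪ (B ∪ A) = {1,3,4,5,6,7,8,9,10,11,12,13,14,15,16,17}
Every element of {3,4,6,11,13,14,16} is in {1,3,4,5,6,7,8,9,10,11,12,13,14,15,16,17}, so ((A ∖ D)' ∩ (D ∖ ((B ∖ D) ∩ (D ∖ B))))' ⊆ (B' ∩ (C ∪ B)) ∪ (B ∪ A).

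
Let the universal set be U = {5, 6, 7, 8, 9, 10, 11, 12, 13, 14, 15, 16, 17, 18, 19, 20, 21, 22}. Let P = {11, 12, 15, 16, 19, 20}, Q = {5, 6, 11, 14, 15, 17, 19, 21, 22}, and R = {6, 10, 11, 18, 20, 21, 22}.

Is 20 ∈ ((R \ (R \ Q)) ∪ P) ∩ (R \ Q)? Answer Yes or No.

20 ∈ R and 20 ∉ Q, so 20 ∈ R \ Q
20 ∈ R and 20 ∈ (R \ Q), so 20 ∉ R \ (R \ Q)
20 ∉ (R \ (R \ Q)) and 20 ∈ P, so 20 ∈ (R \ (R \ Q)) ∪ P
20 ∈ R and 20 ∉ Q, so 20 ∈ R \ Q
20 ∈ ((R \ (R \ Q)) ∪ P) and 20 ∈ (R \ Q), so 20 ∈ ((R \ (R \ Q)) ∪ P) ∩ (R \ Q)

Yes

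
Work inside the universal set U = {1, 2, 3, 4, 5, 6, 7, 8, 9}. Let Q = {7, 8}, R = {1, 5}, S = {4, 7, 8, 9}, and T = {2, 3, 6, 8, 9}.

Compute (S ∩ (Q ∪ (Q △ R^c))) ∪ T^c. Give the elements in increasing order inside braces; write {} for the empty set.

{1, 4, 5, 7, 8, 9}

R^c = {2, 3, 4, 6, 7, 8, 9}
Q △ R^c = {2, 3, 4, 6, 9}
Q ∪ (Q △ R^c) = {2, 3, 4, 6, 7, 8, 9}
S ∩ (Q ∪ (Q △ R^c)) = {4, 7, 8, 9}
T^c = {1, 4, 5, 7}
(S ∩ (Q ∪ (Q △ R^c))) ∪ T^c = {1, 4, 5, 7, 8, 9}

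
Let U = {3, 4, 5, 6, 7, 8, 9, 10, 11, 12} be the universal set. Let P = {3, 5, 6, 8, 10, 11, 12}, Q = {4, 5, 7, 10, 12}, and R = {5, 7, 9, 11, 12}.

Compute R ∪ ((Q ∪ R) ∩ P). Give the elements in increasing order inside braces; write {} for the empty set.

{5, 7, 9, 10, 11, 12}

Q ∪ R = {4, 5, 7, 9, 10, 11, 12}
(Q ∪ R) ∩ P = {5, 10, 11, 12}
R ∪ ((Q ∪ R) ∩ P) = {5, 7, 9, 10, 11, 12}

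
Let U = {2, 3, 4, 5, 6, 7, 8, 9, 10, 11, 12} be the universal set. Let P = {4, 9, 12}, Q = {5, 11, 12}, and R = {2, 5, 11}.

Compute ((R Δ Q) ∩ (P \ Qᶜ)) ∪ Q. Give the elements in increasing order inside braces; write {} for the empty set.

R Δ Q = {2, 12}
Qᶜ = {2, 3, 4, 6, 7, 8, 9, 10}
P \ Qᶜ = {12}
(R Δ Q) ∩ (P \ Qᶜ) = {12}
((R Δ Q) ∩ (P \ Qᶜ)) ∪ Q = {5, 11, 12}

{5, 11, 12}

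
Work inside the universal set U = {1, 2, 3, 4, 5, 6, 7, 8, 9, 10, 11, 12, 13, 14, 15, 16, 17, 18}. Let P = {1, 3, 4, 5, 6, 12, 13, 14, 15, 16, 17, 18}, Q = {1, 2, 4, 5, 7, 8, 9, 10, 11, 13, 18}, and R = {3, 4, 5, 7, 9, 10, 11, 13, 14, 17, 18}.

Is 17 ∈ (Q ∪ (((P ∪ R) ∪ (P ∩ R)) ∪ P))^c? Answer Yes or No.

No

17 ∈ P and 17 ∈ R, so 17 ∈ P ∪ R
17 ∈ P and 17 ∈ R, so 17 ∈ P ∩ R
17 ∈ (P ∪ R) and 17 ∈ (P ∩ R), so 17 ∈ (P ∪ R) ∪ (P ∩ R)
17 ∈ ((P ∪ R) ∪ (P ∩ R)) and 17 ∈ P, so 17 ∈ ((P ∪ R) ∪ (P ∩ R)) ∪ P
17 ∉ Q and 17 ∈ (((P ∪ R) ∪ (P ∩ R)) ∪ P), so 17 ∈ Q ∪ (((P ∪ R) ∪ (P ∩ R)) ∪ P)
17 ∉ (Q ∪ (((P ∪ R) ∪ (P ∩ R)) ∪ P))^c since 17 ∈ (Q ∪ (((P ∪ R) ∪ (P ∩ R)) ∪ P))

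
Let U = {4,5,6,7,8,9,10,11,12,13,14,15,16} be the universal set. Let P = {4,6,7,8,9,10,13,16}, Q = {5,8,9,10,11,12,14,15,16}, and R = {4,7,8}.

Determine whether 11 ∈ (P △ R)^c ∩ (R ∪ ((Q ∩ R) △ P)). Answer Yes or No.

11 ∉ P and 11 ∉ R, so 11 ∉ P △ R
11 ∈ (P △ R)^c since 11 ∉ (P △ R)
11 ∈ Q and 11 ∉ R, so 11 ∉ Q ∩ R
11 ∉ (Q ∩ R) and 11 ∉ P, so 11 ∉ (Q ∩ R) △ P
11 ∉ R and 11 ∉ ((Q ∩ R) △ P), so 11 ∉ R ∪ ((Q ∩ R) △ P)
11 ∈ (P △ R)^c and 11 ∉ (R ∪ ((Q ∩ R) △ P)), so 11 ∉ (P △ R)^c ∩ (R ∪ ((Q ∩ R) △ P))

No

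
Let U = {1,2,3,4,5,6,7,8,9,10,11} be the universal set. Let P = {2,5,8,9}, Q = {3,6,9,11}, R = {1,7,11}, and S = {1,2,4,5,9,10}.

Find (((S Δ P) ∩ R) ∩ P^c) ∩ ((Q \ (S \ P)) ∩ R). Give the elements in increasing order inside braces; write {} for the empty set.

{}

S Δ P = {1,4,8,10}
(S Δ P) ∩ R = {1}
P^c = {1,3,4,6,7,10,11}
((S Δ P) ∩ R) ∩ P^c = {1}
S \ P = {1,4,10}
Q \ (S \ P) = {3,6,9,11}
(Q \ (S \ P)) ∩ R = {11}
(((S Δ P) ∩ R) ∩ P^c) ∩ ((Q \ (S \ P)) ∩ R) = {}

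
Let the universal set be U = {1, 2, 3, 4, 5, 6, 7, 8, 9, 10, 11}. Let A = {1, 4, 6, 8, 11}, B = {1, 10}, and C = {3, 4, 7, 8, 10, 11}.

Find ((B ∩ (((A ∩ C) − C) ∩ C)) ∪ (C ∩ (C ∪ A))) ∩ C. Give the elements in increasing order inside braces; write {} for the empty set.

{3, 4, 7, 8, 10, 11}

A ∩ C = {4, 8, 11}
(A ∩ C) − C = {}
((A ∩ C) − C) ∩ C = {}
B ∩ (((A ∩ C) − C) ∩ C) = {}
C ∪ A = {1, 3, 4, 6, 7, 8, 10, 11}
C ∩ (C ∪ A) = {3, 4, 7, 8, 10, 11}
(B ∩ (((A ∩ C) − C) ∩ C)) ∪ (C ∩ (C ∪ A)) = {3, 4, 7, 8, 10, 11}
((B ∩ (((A ∩ C) − C) ∩ C)) ∪ (C ∩ (C ∪ A))) ∩ C = {3, 4, 7, 8, 10, 11}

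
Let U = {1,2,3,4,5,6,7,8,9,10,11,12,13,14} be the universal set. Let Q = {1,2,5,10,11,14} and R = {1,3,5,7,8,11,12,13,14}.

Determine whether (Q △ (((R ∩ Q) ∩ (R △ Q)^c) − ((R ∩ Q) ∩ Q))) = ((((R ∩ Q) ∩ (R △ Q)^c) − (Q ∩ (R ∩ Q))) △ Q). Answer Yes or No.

R ∩ Q = {1,5,11,14}
R △ Q = {2,3,7,8,10,12,13}
(R △ Q)^c = {1,4,5,6,9,11,14}
(R ∩ Q) ∩ (R △ Q)^c = {1,5,11,14}
(R ∩ Q) ∩ Q = {1,5,11,14}
((R ∩ Q) ∩ (R △ Q)^c) − ((R ∩ Q) ∩ Q) = {}
Q △ (((R ∩ Q) ∩ (R △ Q)^c) − ((R ∩ Q) ∩ Q)) = {1,2,5,10,11,14}
Q ∩ (R ∩ Q) = {1,5,11,14}
((R ∩ Q) ∩ (R △ Q)^c) − (Q ∩ (R ∩ Q)) = {}
(((R ∩ Q) ∩ (R △ Q)^c) − (Q ∩ (R ∩ Q))) △ Q = {1,2,5,10,11,14}
Both equal {1,2,5,10,11,14}, so Q △ (((R ∩ Q) ∩ (R △ Q)^c) − ((R ∩ Q) ∩ Q)) = (((R ∩ Q) ∩ (R △ Q)^c) − (Q ∩ (R ∩ Q))) △ Q.

Yes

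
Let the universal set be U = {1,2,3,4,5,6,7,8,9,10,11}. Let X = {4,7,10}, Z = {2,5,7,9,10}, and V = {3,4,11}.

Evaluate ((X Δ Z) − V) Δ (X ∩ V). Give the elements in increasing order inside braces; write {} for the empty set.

X Δ Z = {2,4,5,9}
(X Δ Z) − V = {2,5,9}
X ∩ V = {4}
((X Δ Z) − V) Δ (X ∩ V) = {2,4,5,9}

{2,4,5,9}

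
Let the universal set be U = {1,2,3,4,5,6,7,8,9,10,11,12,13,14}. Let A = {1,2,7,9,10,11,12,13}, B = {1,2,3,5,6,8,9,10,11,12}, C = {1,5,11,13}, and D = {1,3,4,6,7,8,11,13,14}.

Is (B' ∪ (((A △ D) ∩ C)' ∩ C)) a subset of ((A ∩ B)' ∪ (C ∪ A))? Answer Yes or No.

B' = {4,7,13,14}
A △ D = {2,3,4,6,8,9,10,12,14}
(A △ D) ∩ C = {}
((A △ D) ∩ C)' = {1,2,3,4,5,6,7,8,9,10,11,12,13,14}
((A △ D) ∩ C)' ∩ C = {1,5,11,13}
B' ∪ (((A △ D) ∩ C)' ∩ C) = {1,4,5,7,11,13,14}
A ∩ B = {1,2,9,10,11,12}
(A ∩ B)' = {3,4,5,6,7,8,13,14}
C ∪ A = {1,2,5,7,9,10,11,12,13}
(A ∩ B)' ∪ (C ∪ A) = {1,2,3,4,5,6,7,8,9,10,11,12,13,14}
Every element of {1,4,5,7,11,13,14} is in {1,2,3,4,5,6,7,8,9,10,11,12,13,14}, so B' ∪ (((A △ D) ∩ C)' ∩ C) ⊆ (A ∩ B)' ∪ (C ∪ A).

Yes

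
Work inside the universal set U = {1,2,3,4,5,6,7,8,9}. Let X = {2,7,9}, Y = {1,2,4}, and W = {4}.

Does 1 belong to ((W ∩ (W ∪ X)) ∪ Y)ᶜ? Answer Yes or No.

1 ∉ W and 1 ∉ X, so 1 ∉ W ∪ X
1 ∉ W and 1 ∉ (W ∪ X), so 1 ∉ W ∩ (W ∪ X)
1 ∉ (W ∩ (W ∪ X)) and 1 ∈ Y, so 1 ∈ (W ∩ (W ∪ X)) ∪ Y
1 ∉ ((W ∩ (W ∪ X)) ∪ Y)ᶜ since 1 ∈ ((W ∩ (W ∪ X)) ∪ Y)

No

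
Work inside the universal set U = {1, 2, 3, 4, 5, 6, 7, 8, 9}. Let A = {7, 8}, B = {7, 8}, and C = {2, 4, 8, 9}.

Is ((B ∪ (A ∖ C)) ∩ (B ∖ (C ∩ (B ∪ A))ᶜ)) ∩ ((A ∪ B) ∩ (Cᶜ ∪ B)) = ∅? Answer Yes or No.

No

A ∖ C = {7}
B ∪ (A ∖ C) = {7, 8}
B ∪ A = {7, 8}
C ∩ (B ∪ A) = {8}
(C ∩ (B ∪ A))ᶜ = {1, 2, 3, 4, 5, 6, 7, 9}
B ∖ (C ∩ (B ∪ A))ᶜ = {8}
(B ∪ (A ∖ C)) ∩ (B ∖ (C ∩ (B ∪ A))ᶜ) = {8}
A ∪ B = {7, 8}
Cᶜ = {1, 3, 5, 6, 7}
Cᶜ ∪ B = {1, 3, 5, 6, 7, 8}
(A ∪ B) ∩ (Cᶜ ∪ B) = {7, 8}
8 lies in both, so they are not disjoint.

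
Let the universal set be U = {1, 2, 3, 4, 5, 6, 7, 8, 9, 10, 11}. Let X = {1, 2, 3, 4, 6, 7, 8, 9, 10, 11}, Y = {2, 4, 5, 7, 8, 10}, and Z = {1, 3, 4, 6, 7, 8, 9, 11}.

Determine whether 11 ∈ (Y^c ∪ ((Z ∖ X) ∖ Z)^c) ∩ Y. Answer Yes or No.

No

11 ∉ Y, so 11 ∈ Y^c
11 ∈ Z and 11 ∈ X, so 11 ∉ Z ∖ X
11 ∉ (Z ∖ X) and 11 ∈ Z, so 11 ∉ (Z ∖ X) ∖ Z
11 ∈ ((Z ∖ X) ∖ Z)^c since 11 ∉ ((Z ∖ X) ∖ Z)
11 ∈ Y^c and 11 ∈ ((Z ∖ X) ∖ Z)^c, so 11 ∈ Y^c ∪ ((Z ∖ X) ∖ Z)^c
11 ∈ (Y^c ∪ ((Z ∖ X) ∖ Z)^c) and 11 ∉ Y, so 11 ∉ (Y^c ∪ ((Z ∖ X) ∖ Z)^c) ∩ Y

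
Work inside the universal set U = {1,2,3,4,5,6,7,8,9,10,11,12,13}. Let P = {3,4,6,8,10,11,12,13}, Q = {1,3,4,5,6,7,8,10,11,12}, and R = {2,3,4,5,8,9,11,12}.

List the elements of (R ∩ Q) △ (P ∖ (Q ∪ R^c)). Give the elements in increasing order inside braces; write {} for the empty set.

R ∩ Q = {3,4,5,8,11,12}
R^c = {1,6,7,10,13}
Q ∪ R^c = {1,3,4,5,6,7,8,10,11,12,13}
P ∖ (Q ∪ R^c) = {}
(R ∩ Q) △ (P ∖ (Q ∪ R^c)) = {3,4,5,8,11,12}

{3,4,5,8,11,12}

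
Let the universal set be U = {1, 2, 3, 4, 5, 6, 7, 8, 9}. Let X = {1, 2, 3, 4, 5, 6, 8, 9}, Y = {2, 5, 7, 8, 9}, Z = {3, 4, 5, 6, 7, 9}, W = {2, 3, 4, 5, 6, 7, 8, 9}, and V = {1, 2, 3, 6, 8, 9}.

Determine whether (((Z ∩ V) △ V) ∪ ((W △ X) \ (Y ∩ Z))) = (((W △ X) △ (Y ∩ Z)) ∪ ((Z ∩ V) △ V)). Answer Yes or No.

No

Z ∩ V = {3, 6, 9}
(Z ∩ V) △ V = {1, 2, 8}
W △ X = {1, 7}
Y ∩ Z = {5, 7, 9}
(W △ X) \ (Y ∩ Z) = {1}
((Z ∩ V) △ V) ∪ ((W △ X) \ (Y ∩ Z)) = {1, 2, 8}
(W △ X) △ (Y ∩ Z) = {1, 5, 9}
((W △ X) △ (Y ∩ Z)) ∪ ((Z ∩ V) △ V) = {1, 2, 5, 8, 9}
5 ∈ ((W △ X) △ (Y ∩ Z)) ∪ ((Z ∩ V) △ V) but 5 ∉ ((Z ∩ V) △ V) ∪ ((W △ X) \ (Y ∩ Z)), so they differ.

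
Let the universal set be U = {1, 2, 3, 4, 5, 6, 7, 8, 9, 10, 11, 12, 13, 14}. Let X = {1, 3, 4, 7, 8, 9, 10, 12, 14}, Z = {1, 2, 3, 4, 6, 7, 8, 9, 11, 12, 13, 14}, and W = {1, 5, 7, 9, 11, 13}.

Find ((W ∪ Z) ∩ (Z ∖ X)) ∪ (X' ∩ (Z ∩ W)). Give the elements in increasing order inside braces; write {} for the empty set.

W ∪ Z = {1, 2, 3, 4, 5, 6, 7, 8, 9, 11, 12, 13, 14}
Z ∖ X = {2, 6, 11, 13}
(W ∪ Z) ∩ (Z ∖ X) = {2, 6, 11, 13}
X' = {2, 5, 6, 11, 13}
Z ∩ W = {1, 7, 9, 11, 13}
X' ∩ (Z ∩ W) = {11, 13}
((W ∪ Z) ∩ (Z ∖ X)) ∪ (X' ∩ (Z ∩ W)) = {2, 6, 11, 13}

{2, 6, 11, 13}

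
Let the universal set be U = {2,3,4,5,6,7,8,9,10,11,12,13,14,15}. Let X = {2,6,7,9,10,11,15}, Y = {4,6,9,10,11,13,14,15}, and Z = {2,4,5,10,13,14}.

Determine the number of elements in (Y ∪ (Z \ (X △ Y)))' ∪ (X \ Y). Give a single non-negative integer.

5

X △ Y = {2,4,7,13,14}
Z \ (X △ Y) = {5,10}
Y ∪ (Z \ (X △ Y)) = {4,5,6,9,10,11,13,14,15}
(Y ∪ (Z \ (X △ Y)))' = {2,3,7,8,12}
X \ Y = {2,7}
(Y ∪ (Z \ (X △ Y)))' ∪ (X \ Y) = {2,3,7,8,12}
|(Y ∪ (Z \ (X △ Y)))' ∪ (X \ Y)| = 5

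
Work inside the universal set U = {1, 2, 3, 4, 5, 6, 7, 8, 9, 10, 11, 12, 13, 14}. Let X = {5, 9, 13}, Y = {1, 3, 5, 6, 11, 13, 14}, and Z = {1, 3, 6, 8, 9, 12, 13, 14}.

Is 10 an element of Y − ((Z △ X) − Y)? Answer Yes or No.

10 ∉ Z and 10 ∉ X, so 10 ∉ Z △ X
10 ∉ (Z △ X) and 10 ∉ Y, so 10 ∉ (Z △ X) − Y
10 ∉ Y and 10 ∉ ((Z △ X) − Y), so 10 ∉ Y − ((Z △ X) − Y)

No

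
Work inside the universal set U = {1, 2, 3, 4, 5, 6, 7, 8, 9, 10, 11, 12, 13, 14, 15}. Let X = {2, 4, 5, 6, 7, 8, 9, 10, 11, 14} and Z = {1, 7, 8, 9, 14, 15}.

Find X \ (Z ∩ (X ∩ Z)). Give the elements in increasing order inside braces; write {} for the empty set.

X ∩ Z = {7, 8, 9, 14}
Z ∩ (X ∩ Z) = {7, 8, 9, 14}
X \ (Z ∩ (X ∩ Z)) = {2, 4, 5, 6, 10, 11}

{2, 4, 5, 6, 10, 11}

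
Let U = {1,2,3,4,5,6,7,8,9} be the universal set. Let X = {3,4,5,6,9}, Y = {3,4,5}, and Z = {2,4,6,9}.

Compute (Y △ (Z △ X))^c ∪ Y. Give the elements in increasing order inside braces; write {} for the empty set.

Z △ X = {2,3,5}
Y △ (Z △ X) = {2,4}
(Y △ (Z △ X))^c = {1,3,5,6,7,8,9}
(Y △ (Z △ X))^c ∪ Y = {1,3,4,5,6,7,8,9}

{1,3,4,5,6,7,8,9}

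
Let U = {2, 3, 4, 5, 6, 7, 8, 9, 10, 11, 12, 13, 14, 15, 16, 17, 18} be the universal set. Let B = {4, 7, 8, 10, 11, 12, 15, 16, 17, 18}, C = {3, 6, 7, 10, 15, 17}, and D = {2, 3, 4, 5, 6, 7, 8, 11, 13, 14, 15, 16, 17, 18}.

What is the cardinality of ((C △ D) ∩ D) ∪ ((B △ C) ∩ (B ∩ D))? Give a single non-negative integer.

9

C △ D = {2, 4, 5, 8, 10, 11, 13, 14, 16, 18}
(C △ D) ∩ D = {2, 4, 5, 8, 11, 13, 14, 16, 18}
B △ C = {3, 4, 6, 8, 11, 12, 16, 18}
B ∩ D = {4, 7, 8, 11, 15, 16, 17, 18}
(B △ C) ∩ (B ∩ D) = {4, 8, 11, 16, 18}
((C △ D) ∩ D) ∪ ((B △ C) ∩ (B ∩ D)) = {2, 4, 5, 8, 11, 13, 14, 16, 18}
|((C △ D) ∩ D) ∪ ((B △ C) ∩ (B ∩ D))| = 9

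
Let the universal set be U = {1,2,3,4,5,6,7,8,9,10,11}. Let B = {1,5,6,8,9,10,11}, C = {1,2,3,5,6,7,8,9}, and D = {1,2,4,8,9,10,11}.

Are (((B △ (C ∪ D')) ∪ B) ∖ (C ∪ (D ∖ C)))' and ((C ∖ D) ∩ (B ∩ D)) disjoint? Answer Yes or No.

D' = {3,5,6,7}
C ∪ D' = {1,2,3,5,6,7,8,9}
B △ (C ∪ D') = {2,3,7,10,11}
(B △ (C ∪ D')) ∪ B = {1,2,3,5,6,7,8,9,10,11}
D ∖ C = {4,10,11}
C ∪ (D ∖ C) = {1,2,3,4,5,6,7,8,9,10,11}
((B △ (C ∪ D')) ∪ B) ∖ (C ∪ (D ∖ C)) = {}
(((B △ (C ∪ D')) ∪ B) ∖ (C ∪ (D ∖ C)))' = {1,2,3,4,5,6,7,8,9,10,11}
C ∖ D = {3,5,6,7}
B ∩ D = {1,8,9,10,11}
(C ∖ D) ∩ (B ∩ D) = {}
{1,2,3,4,5,6,7,8,9,10,11} and {} share no elements.

Yes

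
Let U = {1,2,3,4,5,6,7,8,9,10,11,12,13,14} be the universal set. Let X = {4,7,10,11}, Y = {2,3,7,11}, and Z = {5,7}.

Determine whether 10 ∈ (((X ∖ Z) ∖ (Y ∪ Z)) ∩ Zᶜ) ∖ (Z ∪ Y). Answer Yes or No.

10 ∈ X and 10 ∉ Z, so 10 ∈ X ∖ Z
10 ∉ Y and 10 ∉ Z, so 10 ∉ Y ∪ Z
10 ∈ (X ∖ Z) and 10 ∉ (Y ∪ Z), so 10 ∈ (X ∖ Z) ∖ (Y ∪ Z)
10 ∉ Z, so 10 ∈ Zᶜ
10 ∈ ((X ∖ Z) ∖ (Y ∪ Z)) and 10 ∈ Zᶜ, so 10 ∈ ((X ∖ Z) ∖ (Y ∪ Z)) ∩ Zᶜ
10 ∉ Z and 10 ∉ Y, so 10 ∉ Z ∪ Y
10 ∈ (((X ∖ Z) ∖ (Y ∪ Z)) ∩ Zᶜ) and 10 ∉ (Z ∪ Y), so 10 ∈ (((X ∖ Z) ∖ (Y ∪ Z)) ∩ Zᶜ) ∖ (Z ∪ Y)

Yes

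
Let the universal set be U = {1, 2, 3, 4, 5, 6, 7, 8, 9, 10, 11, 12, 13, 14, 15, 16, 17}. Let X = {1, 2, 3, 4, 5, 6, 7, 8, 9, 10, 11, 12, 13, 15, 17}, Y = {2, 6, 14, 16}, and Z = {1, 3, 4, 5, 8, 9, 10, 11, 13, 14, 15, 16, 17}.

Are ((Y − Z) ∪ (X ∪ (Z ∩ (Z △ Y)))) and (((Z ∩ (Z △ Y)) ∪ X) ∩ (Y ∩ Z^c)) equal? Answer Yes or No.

No

Y − Z = {2, 6}
Z △ Y = {1, 2, 3, 4, 5, 6, 8, 9, 10, 11, 13, 15, 17}
Z ∩ (Z △ Y) = {1, 3, 4, 5, 8, 9, 10, 11, 13, 15, 17}
X ∪ (Z ∩ (Z △ Y)) = {1, 2, 3, 4, 5, 6, 7, 8, 9, 10, 11, 12, 13, 15, 17}
(Y − Z) ∪ (X ∪ (Z ∩ (Z △ Y))) = {1, 2, 3, 4, 5, 6, 7, 8, 9, 10, 11, 12, 13, 15, 17}
(Z ∩ (Z △ Y)) ∪ X = {1, 2, 3, 4, 5, 6, 7, 8, 9, 10, 11, 12, 13, 15, 17}
Z^c = {2, 6, 7, 12}
Y ∩ Z^c = {2, 6}
((Z ∩ (Z △ Y)) ∪ X) ∩ (Y ∩ Z^c) = {2, 6}
1 ∈ (Y − Z) ∪ (X ∪ (Z ∩ (Z △ Y))) but 1 ∉ ((Z ∩ (Z △ Y)) ∪ X) ∩ (Y ∩ Z^c), so they differ.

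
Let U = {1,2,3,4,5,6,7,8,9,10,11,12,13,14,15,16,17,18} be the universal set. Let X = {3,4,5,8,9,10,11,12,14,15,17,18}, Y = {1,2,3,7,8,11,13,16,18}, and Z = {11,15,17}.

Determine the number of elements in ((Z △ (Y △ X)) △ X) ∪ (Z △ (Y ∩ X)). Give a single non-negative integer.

10

Y △ X = {1,2,4,5,7,9,10,12,13,14,15,16,17}
Z △ (Y △ X) = {1,2,4,5,7,9,10,11,12,13,14,16}
(Z △ (Y △ X)) △ X = {1,2,3,7,8,13,15,16,17,18}
Y ∩ X = {3,8,11,18}
Z △ (Y ∩ X) = {3,8,15,17,18}
((Z △ (Y △ X)) △ X) ∪ (Z △ (Y ∩ X)) = {1,2,3,7,8,13,15,16,17,18}
|((Z △ (Y △ X)) △ X) ∪ (Z △ (Y ∩ X))| = 10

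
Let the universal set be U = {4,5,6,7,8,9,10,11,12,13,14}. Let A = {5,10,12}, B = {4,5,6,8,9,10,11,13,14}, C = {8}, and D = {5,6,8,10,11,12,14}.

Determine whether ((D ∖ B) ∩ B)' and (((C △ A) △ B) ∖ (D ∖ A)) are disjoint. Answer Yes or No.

No

D ∖ B = {12}
(D ∖ B) ∩ B = {}
((D ∖ B) ∩ B)' = {4,5,6,7,8,9,10,11,12,13,14}
C △ A = {5,8,10,12}
(C △ A) △ B = {4,6,9,11,12,13,14}
D ∖ A = {6,8,11,14}
((C △ A) △ B) ∖ (D ∖ A) = {4,9,12,13}
4 lies in both, so they are not disjoint.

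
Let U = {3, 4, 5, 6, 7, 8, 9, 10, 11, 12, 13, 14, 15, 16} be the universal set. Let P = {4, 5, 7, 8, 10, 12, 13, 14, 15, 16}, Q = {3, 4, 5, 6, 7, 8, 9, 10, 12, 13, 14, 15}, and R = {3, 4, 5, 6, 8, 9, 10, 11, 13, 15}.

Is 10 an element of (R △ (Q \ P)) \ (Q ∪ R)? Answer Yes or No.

No

10 ∈ Q and 10 ∈ P, so 10 ∉ Q \ P
10 ∈ R and 10 ∉ (Q \ P), so 10 ∈ R △ (Q \ P)
10 ∈ Q and 10 ∈ R, so 10 ∈ Q ∪ R
10 ∈ (R △ (Q \ P)) and 10 ∈ (Q ∪ R), so 10 ∉ (R △ (Q \ P)) \ (Q ∪ R)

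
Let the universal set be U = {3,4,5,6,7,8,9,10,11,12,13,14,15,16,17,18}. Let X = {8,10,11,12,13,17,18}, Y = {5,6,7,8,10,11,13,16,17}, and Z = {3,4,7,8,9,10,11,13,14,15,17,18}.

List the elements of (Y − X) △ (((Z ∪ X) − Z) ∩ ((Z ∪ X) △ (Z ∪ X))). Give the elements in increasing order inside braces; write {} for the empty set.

Y − X = {5,6,7,16}
Z ∪ X = {3,4,7,8,9,10,11,12,13,14,15,17,18}
(Z ∪ X) − Z = {12}
(Z ∪ X) △ (Z ∪ X) = {}
((Z ∪ X) − Z) ∩ ((Z ∪ X) △ (Z ∪ X)) = {}
(Y − X) △ (((Z ∪ X) − Z) ∩ ((Z ∪ X) △ (Z ∪ X))) = {5,6,7,16}

{5,6,7,16}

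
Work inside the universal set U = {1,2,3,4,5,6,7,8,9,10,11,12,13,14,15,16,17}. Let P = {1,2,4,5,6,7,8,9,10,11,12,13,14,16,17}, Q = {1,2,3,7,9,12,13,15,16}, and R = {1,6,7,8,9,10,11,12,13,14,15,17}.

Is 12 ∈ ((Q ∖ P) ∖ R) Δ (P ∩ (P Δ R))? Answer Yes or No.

No

12 ∈ Q and 12 ∈ P, so 12 ∉ Q ∖ P
12 ∉ (Q ∖ P) and 12 ∈ R, so 12 ∉ (Q ∖ P) ∖ R
12 ∈ P and 12 ∈ R, so 12 ∉ P Δ R
12 ∈ P and 12 ∉ (P Δ R), so 12 ∉ P ∩ (P Δ R)
12 ∉ ((Q ∖ P) ∖ R) and 12 ∉ (P ∩ (P Δ R)), so 12 ∉ ((Q ∖ P) ∖ R) Δ (P ∩ (P Δ R))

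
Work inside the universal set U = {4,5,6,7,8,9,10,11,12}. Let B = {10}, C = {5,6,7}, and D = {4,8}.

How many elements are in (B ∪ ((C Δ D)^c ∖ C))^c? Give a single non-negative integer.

C Δ D = {4,5,6,7,8}
(C Δ D)^c = {9,10,11,12}
(C Δ D)^c ∖ C = {9,10,11,12}
B ∪ ((C Δ D)^c ∖ C) = {9,10,11,12}
(B ∪ ((C Δ D)^c ∖ C))^c = {4,5,6,7,8}
|(B ∪ ((C Δ D)^c ∖ C))^c| = 5

5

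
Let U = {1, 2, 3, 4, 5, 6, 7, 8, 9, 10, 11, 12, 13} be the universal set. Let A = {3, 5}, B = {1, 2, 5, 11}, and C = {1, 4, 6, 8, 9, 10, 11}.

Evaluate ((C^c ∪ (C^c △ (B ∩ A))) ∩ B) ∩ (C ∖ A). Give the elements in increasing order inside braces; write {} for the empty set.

C^c = {2, 3, 5, 7, 12, 13}
B ∩ A = {5}
C^c △ (B ∩ A) = {2, 3, 7, 12, 13}
C^c ∪ (C^c △ (B ∩ A)) = {2, 3, 5, 7, 12, 13}
(C^c ∪ (C^c △ (B ∩ A))) ∩ B = {2, 5}
C ∖ A = {1, 4, 6, 8, 9, 10, 11}
((C^c ∪ (C^c △ (B ∩ A))) ∩ B) ∩ (C ∖ A) = {}

{}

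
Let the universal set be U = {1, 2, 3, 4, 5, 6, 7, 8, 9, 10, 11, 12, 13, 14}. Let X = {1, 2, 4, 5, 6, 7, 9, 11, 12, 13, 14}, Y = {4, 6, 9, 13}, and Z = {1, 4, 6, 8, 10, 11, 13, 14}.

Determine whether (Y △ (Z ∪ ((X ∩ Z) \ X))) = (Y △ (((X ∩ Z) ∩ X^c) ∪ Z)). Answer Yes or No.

X ∩ Z = {1, 4, 6, 11, 13, 14}
(X ∩ Z) \ X = {}
Z ∪ ((X ∩ Z) \ X) = {1, 4, 6, 8, 10, 11, 13, 14}
Y △ (Z ∪ ((X ∩ Z) \ X)) = {1, 8, 9, 10, 11, 14}
X^c = {3, 8, 10}
(X ∩ Z) ∩ X^c = {}
((X ∩ Z) ∩ X^c) ∪ Z = {1, 4, 6, 8, 10, 11, 13, 14}
Y △ (((X ∩ Z) ∩ X^c) ∪ Z) = {1, 8, 9, 10, 11, 14}
Both equal {1, 8, 9, 10, 11, 14}, so Y △ (Z ∪ ((X ∩ Z) \ X)) = Y △ (((X ∩ Z) ∩ X^c) ∪ Z).

Yes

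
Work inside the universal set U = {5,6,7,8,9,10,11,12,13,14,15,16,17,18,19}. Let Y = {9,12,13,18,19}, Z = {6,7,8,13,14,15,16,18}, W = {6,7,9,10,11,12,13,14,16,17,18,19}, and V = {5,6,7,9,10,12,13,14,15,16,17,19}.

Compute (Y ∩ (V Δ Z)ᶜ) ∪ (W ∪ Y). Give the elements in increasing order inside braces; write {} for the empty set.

V Δ Z = {5,8,9,10,12,17,18,19}
(V Δ Z)ᶜ = {6,7,11,13,14,15,16}
Y ∩ (V Δ Z)ᶜ = {13}
W ∪ Y = {6,7,9,10,11,12,13,14,16,17,18,19}
(Y ∩ (V Δ Z)ᶜ) ∪ (W ∪ Y) = {6,7,9,10,11,12,13,14,16,17,18,19}

{6,7,9,10,11,12,13,14,16,17,18,19}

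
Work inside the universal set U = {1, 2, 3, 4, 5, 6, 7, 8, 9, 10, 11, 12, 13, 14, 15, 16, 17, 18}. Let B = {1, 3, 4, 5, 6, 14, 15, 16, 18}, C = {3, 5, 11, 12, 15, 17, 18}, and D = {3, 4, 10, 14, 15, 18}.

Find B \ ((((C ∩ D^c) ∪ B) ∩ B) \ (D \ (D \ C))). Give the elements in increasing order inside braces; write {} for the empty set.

D^c = {1, 2, 5, 6, 7, 8, 9, 11, 12, 13, 16, 17}
C ∩ D^c = {5, 11, 12, 17}
(C ∩ D^c) ∪ B = {1, 3, 4, 5, 6, 11, 12, 14, 15, 16, 17, 18}
((C ∩ D^c) ∪ B) ∩ B = {1, 3, 4, 5, 6, 14, 15, 16, 18}
D \ C = {4, 10, 14}
D \ (D \ C) = {3, 15, 18}
(((C ∩ D^c) ∪ B) ∩ B) \ (D \ (D \ C)) = {1, 4, 5, 6, 14, 16}
B \ ((((C ∩ D^c) ∪ B) ∩ B) \ (D \ (D \ C))) = {3, 15, 18}

{3, 15, 18}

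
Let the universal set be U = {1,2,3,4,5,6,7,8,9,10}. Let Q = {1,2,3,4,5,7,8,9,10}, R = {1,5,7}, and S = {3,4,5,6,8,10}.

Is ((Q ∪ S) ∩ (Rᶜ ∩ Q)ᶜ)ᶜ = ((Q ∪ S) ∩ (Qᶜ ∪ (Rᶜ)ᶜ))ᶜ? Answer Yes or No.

Q ∪ S = {1,2,3,4,5,6,7,8,9,10}
Rᶜ = {2,3,4,6,8,9,10}
Rᶜ ∩ Q = {2,3,4,8,9,10}
(Rᶜ ∩ Q)ᶜ = {1,5,6,7}
(Q ∪ S) ∩ (Rᶜ ∩ Q)ᶜ = {1,5,6,7}
((Q ∪ S) ∩ (Rᶜ ∩ Q)ᶜ)ᶜ = {2,3,4,8,9,10}
Qᶜ = {6}
(Rᶜ)ᶜ = {1,5,7}
Qᶜ ∪ (Rᶜ)ᶜ = {1,5,6,7}
(Q ∪ S) ∩ (Qᶜ ∪ (Rᶜ)ᶜ) = {1,5,6,7}
((Q ∪ S) ∩ (Qᶜ ∪ (Rᶜ)ᶜ))ᶜ = {2,3,4,8,9,10}
Both equal {2,3,4,8,9,10}, so ((Q ∪ S) ∩ (Rᶜ ∩ Q)ᶜ)ᶜ = ((Q ∪ S) ∩ (Qᶜ ∪ (Rᶜ)ᶜ))ᶜ.

Yes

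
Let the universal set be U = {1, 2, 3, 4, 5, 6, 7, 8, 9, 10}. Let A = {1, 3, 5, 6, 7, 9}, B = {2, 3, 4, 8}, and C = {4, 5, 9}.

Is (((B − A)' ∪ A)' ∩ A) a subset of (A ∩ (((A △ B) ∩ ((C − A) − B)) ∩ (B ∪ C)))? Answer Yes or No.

Yes

B − A = {2, 4, 8}
(B − A)' = {1, 3, 5, 6, 7, 9, 10}
(B − A)' ∪ A = {1, 3, 5, 6, 7, 9, 10}
((B − A)' ∪ A)' = {2, 4, 8}
((B − A)' ∪ A)' ∩ A = {}
A △ B = {1, 2, 4, 5, 6, 7, 8, 9}
C − A = {4}
(C − A) − B = {}
(A △ B) ∩ ((C − A) − B) = {}
B ∪ C = {2, 3, 4, 5, 8, 9}
((A △ B) ∩ ((C − A) − B)) ∩ (B ∪ C) = {}
A ∩ (((A △ B) ∩ ((C − A) − B)) ∩ (B ∪ C)) = {}
Every element of {} is in {}, so ((B − A)' ∪ A)' ∩ A ⊆ A ∩ (((A △ B) ∩ ((C − A) − B)) ∩ (B ∪ C)).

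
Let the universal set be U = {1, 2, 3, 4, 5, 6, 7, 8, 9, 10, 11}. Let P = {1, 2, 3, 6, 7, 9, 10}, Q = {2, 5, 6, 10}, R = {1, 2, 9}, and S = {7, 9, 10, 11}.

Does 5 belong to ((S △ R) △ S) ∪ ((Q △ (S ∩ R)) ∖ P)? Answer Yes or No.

5 ∉ S and 5 ∉ R, so 5 ∉ S △ R
5 ∉ (S △ R) and 5 ∉ S, so 5 ∉ (S △ R) △ S
5 ∉ S and 5 ∉ R, so 5 ∉ S ∩ R
5 ∈ Q and 5 ∉ (S ∩ R), so 5 ∈ Q △ (S ∩ R)
5 ∈ (Q △ (S ∩ R)) and 5 ∉ P, so 5 ∈ (Q △ (S ∩ R)) ∖ P
5 ∉ ((S △ R) △ S) and 5 ∈ ((Q △ (S ∩ R)) ∖ P), so 5 ∈ ((S △ R) △ S) ∪ ((Q △ (S ∩ R)) ∖ P)

Yes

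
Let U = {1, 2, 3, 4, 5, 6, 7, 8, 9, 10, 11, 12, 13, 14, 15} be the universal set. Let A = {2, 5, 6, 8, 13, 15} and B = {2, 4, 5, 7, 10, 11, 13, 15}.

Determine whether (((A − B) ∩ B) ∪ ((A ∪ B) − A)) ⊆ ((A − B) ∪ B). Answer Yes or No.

Yes

A − B = {6, 8}
(A − B) ∩ B = {}
A ∪ B = {2, 4, 5, 6, 7, 8, 10, 11, 13, 15}
(A ∪ B) − A = {4, 7, 10, 11}
((A − B) ∩ B) ∪ ((A ∪ B) − A) = {4, 7, 10, 11}
(A − B) ∪ B = {2, 4, 5, 6, 7, 8, 10, 11, 13, 15}
Every element of {4, 7, 10, 11} is in {2, 4, 5, 6, 7, 8, 10, 11, 13, 15}, so ((A − B) ∩ B) ∪ ((A ∪ B) − A) ⊆ (A − B) ∪ B.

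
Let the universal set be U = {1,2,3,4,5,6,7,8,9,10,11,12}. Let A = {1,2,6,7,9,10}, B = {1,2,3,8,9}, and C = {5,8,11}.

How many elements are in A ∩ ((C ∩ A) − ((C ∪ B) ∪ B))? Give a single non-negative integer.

0

C ∩ A = {}
C ∪ B = {1,2,3,5,8,9,11}
(C ∪ B) ∪ B = {1,2,3,5,8,9,11}
(C ∩ A) − ((C ∪ B) ∪ B) = {}
A ∩ ((C ∩ A) − ((C ∪ B) ∪ B)) = {}
|A ∩ ((C ∩ A) − ((C ∪ B) ∪ B))| = 0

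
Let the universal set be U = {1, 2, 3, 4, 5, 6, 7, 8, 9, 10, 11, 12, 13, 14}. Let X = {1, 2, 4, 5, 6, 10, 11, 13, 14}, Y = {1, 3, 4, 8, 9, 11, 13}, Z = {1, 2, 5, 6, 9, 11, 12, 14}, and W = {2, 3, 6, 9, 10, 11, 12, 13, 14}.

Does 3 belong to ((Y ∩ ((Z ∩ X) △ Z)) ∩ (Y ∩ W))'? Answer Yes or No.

3 ∉ Z and 3 ∉ X, so 3 ∉ Z ∩ X
3 ∉ (Z ∩ X) and 3 ∉ Z, so 3 ∉ (Z ∩ X) △ Z
3 ∈ Y and 3 ∉ ((Z ∩ X) △ Z), so 3 ∉ Y ∩ ((Z ∩ X) △ Z)
3 ∈ Y and 3 ∈ W, so 3 ∈ Y ∩ W
3 ∉ (Y ∩ ((Z ∩ X) △ Z)) and 3 ∈ (Y ∩ W), so 3 ∉ (Y ∩ ((Z ∩ X) △ Z)) ∩ (Y ∩ W)
3 ∈ ((Y ∩ ((Z ∩ X) △ Z)) ∩ (Y ∩ W))' since 3 ∉ ((Y ∩ ((Z ∩ X) △ Z)) ∩ (Y ∩ W))

Yes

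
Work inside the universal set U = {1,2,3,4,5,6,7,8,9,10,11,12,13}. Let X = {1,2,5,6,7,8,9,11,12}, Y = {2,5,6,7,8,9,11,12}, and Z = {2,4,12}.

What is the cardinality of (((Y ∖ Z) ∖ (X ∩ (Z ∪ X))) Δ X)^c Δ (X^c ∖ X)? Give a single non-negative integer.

0

Y ∖ Z = {5,6,7,8,9,11}
Z ∪ X = {1,2,4,5,6,7,8,9,11,12}
X ∩ (Z ∪ X) = {1,2,5,6,7,8,9,11,12}
(Y ∖ Z) ∖ (X ∩ (Z ∪ X)) = {}
((Y ∖ Z) ∖ (X ∩ (Z ∪ X))) Δ X = {1,2,5,6,7,8,9,11,12}
(((Y ∖ Z) ∖ (X ∩ (Z ∪ X))) Δ X)^c = {3,4,10,13}
X^c = {3,4,10,13}
X^c ∖ X = {3,4,10,13}
(((Y ∖ Z) ∖ (X ∩ (Z ∪ X))) Δ X)^c Δ (X^c ∖ X) = {}
|(((Y ∖ Z) ∖ (X ∩ (Z ∪ X))) Δ X)^c Δ (X^c ∖ X)| = 0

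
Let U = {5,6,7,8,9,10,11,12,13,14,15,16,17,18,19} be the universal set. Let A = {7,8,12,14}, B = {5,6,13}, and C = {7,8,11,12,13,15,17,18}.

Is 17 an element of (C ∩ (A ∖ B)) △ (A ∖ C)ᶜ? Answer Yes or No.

Yes

17 ∉ A and 17 ∉ B, so 17 ∉ A ∖ B
17 ∈ C and 17 ∉ (A ∖ B), so 17 ∉ C ∩ (A ∖ B)
17 ∉ A and 17 ∈ C, so 17 ∉ A ∖ C
17 ∈ (A ∖ C)ᶜ since 17 ∉ (A ∖ C)
17 ∉ (C ∩ (A ∖ B)) and 17 ∈ (A ∖ C)ᶜ, so 17 ∈ (C ∩ (A ∖ B)) △ (A ∖ C)ᶜ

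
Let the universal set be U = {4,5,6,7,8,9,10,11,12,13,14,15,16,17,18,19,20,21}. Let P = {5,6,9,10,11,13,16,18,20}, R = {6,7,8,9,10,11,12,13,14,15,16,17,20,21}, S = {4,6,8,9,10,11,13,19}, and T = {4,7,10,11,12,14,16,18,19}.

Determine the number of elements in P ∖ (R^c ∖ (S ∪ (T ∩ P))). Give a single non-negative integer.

8

R^c = {4,5,18,19}
T ∩ P = {10,11,16,18}
S ∪ (T ∩ P) = {4,6,8,9,10,11,13,16,18,19}
R^c ∖ (S ∪ (T ∩ P)) = {5}
P ∖ (R^c ∖ (S ∪ (T ∩ P))) = {6,9,10,11,13,16,18,20}
|P ∖ (R^c ∖ (S ∪ (T ∩ P)))| = 8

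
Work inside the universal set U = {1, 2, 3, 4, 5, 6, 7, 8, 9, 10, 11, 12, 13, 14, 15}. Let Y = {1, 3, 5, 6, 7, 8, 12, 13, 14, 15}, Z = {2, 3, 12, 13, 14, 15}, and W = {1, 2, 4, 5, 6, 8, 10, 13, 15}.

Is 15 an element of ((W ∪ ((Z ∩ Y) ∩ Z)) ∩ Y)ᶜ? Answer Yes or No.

15 ∈ Z and 15 ∈ Y, so 15 ∈ Z ∩ Y
15 ∈ (Z ∩ Y) and 15 ∈ Z, so 15 ∈ (Z ∩ Y) ∩ Z
15 ∈ W and 15 ∈ ((Z ∩ Y) ∩ Z), so 15 ∈ W ∪ ((Z ∩ Y) ∩ Z)
15 ∈ (W ∪ ((Z ∩ Y) ∩ Z)) and 15 ∈ Y, so 15 ∈ (W ∪ ((Z ∩ Y) ∩ Z)) ∩ Y
15 ∉ ((W ∪ ((Z ∩ Y) ∩ Z)) ∩ Y)ᶜ since 15 ∈ ((W ∪ ((Z ∩ Y) ∩ Z)) ∩ Y)

No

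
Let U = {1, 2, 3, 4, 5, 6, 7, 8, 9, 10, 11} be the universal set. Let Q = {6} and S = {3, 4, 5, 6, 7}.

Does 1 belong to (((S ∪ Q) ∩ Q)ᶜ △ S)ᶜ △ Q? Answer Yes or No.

No

1 ∉ S and 1 ∉ Q, so 1 ∉ S ∪ Q
1 ∉ (S ∪ Q) and 1 ∉ Q, so 1 ∉ (S ∪ Q) ∩ Q
1 ∈ ((S ∪ Q) ∩ Q)ᶜ since 1 ∉ ((S ∪ Q) ∩ Q)
1 ∈ ((S ∪ Q) ∩ Q)ᶜ and 1 ∉ S, so 1 ∈ ((S ∪ Q) ∩ Q)ᶜ △ S
1 ∉ (((S ∪ Q) ∩ Q)ᶜ △ S)ᶜ since 1 ∈ (((S ∪ Q) ∩ Q)ᶜ △ S)
1 ∉ (((S ∪ Q) ∩ Q)ᶜ △ S)ᶜ and 1 ∉ Q, so 1 ∉ (((S ∪ Q) ∩ Q)ᶜ △ S)ᶜ △ Q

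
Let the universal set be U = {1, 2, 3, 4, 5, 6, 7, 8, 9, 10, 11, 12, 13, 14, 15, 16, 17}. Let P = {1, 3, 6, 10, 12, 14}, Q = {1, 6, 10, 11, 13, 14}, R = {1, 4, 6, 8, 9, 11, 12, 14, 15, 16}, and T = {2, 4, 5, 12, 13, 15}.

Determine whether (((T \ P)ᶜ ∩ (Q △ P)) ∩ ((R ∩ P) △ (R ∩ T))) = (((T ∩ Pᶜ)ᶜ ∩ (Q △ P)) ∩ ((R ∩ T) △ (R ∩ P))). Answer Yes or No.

Yes

T \ P = {2, 4, 5, 13, 15}
(T \ P)ᶜ = {1, 3, 6, 7, 8, 9, 10, 11, 12, 14, 16, 17}
Q △ P = {3, 11, 12, 13}
(T \ P)ᶜ ∩ (Q △ P) = {3, 11, 12}
R ∩ P = {1, 6, 12, 14}
R ∩ T = {4, 12, 15}
(R ∩ P) △ (R ∩ T) = {1, 4, 6, 14, 15}
((T \ P)ᶜ ∩ (Q △ P)) ∩ ((R ∩ P) △ (R ∩ T)) = {}
Pᶜ = {2, 4, 5, 7, 8, 9, 11, 13, 15, 16, 17}
T ∩ Pᶜ = {2, 4, 5, 13, 15}
(T ∩ Pᶜ)ᶜ = {1, 3, 6, 7, 8, 9, 10, 11, 12, 14, 16, 17}
(T ∩ Pᶜ)ᶜ ∩ (Q △ P) = {3, 11, 12}
(R ∩ T) △ (R ∩ P) = {1, 4, 6, 14, 15}
((T ∩ Pᶜ)ᶜ ∩ (Q △ P)) ∩ ((R ∩ T) △ (R ∩ P)) = {}
Both equal {}, so ((T \ P)ᶜ ∩ (Q △ P)) ∩ ((R ∩ P) △ (R ∩ T)) = ((T ∩ Pᶜ)ᶜ ∩ (Q △ P)) ∩ ((R ∩ T) △ (R ∩ P)).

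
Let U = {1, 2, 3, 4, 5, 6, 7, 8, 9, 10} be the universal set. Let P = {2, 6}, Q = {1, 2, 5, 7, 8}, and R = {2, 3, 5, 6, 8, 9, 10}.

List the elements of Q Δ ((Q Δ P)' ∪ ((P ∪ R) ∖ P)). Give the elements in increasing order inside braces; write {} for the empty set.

{1, 3, 4, 7, 9, 10}

Q Δ P = {1, 5, 6, 7, 8}
(Q Δ P)' = {2, 3, 4, 9, 10}
P ∪ R = {2, 3, 5, 6, 8, 9, 10}
(P ∪ R) ∖ P = {3, 5, 8, 9, 10}
(Q Δ P)' ∪ ((P ∪ R) ∖ P) = {2, 3, 4, 5, 8, 9, 10}
Q Δ ((Q Δ P)' ∪ ((P ∪ R) ∖ P)) = {1, 3, 4, 7, 9, 10}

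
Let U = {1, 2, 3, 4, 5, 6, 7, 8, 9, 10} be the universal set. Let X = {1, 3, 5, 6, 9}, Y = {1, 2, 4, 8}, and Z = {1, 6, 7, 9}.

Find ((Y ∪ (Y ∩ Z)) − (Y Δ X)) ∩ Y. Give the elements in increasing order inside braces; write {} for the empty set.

{1}

Y ∩ Z = {1}
Y ∪ (Y ∩ Z) = {1, 2, 4, 8}
Y Δ X = {2, 3, 4, 5, 6, 8, 9}
(Y ∪ (Y ∩ Z)) − (Y Δ X) = {1}
((Y ∪ (Y ∩ Z)) − (Y Δ X)) ∩ Y = {1}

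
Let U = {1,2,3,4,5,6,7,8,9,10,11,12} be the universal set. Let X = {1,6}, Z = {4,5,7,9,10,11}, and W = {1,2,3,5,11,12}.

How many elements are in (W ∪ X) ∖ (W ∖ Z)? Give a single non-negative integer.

3

W ∪ X = {1,2,3,5,6,11,12}
W ∖ Z = {1,2,3,12}
(W ∪ X) ∖ (W ∖ Z) = {5,6,11}
|(W ∪ X) ∖ (W ∖ Z)| = 3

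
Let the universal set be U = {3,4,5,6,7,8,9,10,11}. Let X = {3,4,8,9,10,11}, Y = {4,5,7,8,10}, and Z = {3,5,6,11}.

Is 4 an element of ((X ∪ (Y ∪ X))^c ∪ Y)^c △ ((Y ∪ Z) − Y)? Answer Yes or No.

4 ∈ Y and 4 ∈ X, so 4 ∈ Y ∪ X
4 ∈ X and 4 ∈ (Y ∪ X), so 4 ∈ X ∪ (Y ∪ X)
4 ∉ (X ∪ (Y ∪ X))^c since 4 ∈ (X ∪ (Y ∪ X))
4 ∉ (X ∪ (Y ∪ X))^c and 4 ∈ Y, so 4 ∈ (X ∪ (Y ∪ X))^c ∪ Y
4 ∉ ((X ∪ (Y ∪ X))^c ∪ Y)^c since 4 ∈ ((X ∪ (Y ∪ X))^c ∪ Y)
4 ∈ Y and 4 ∉ Z, so 4 ∈ Y ∪ Z
4 ∈ (Y ∪ Z) and 4 ∈ Y, so 4 ∉ (Y ∪ Z) − Y
4 ∉ ((X ∪ (Y ∪ X))^c ∪ Y)^c and 4 ∉ ((Y ∪ Z) − Y), so 4 ∉ ((X ∪ (Y ∪ X))^c ∪ Y)^c △ ((Y ∪ Z) − Y)

No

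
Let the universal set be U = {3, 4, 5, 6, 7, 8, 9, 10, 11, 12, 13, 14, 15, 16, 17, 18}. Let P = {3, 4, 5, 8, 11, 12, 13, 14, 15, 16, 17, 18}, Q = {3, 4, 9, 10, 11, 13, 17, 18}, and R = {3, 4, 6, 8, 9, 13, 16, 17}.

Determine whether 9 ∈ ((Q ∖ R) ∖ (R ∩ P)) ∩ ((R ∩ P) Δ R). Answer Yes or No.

No

9 ∈ Q and 9 ∈ R, so 9 ∉ Q ∖ R
9 ∈ R and 9 ∉ P, so 9 ∉ R ∩ P
9 ∉ (Q ∖ R) and 9 ∉ (R ∩ P), so 9 ∉ (Q ∖ R) ∖ (R ∩ P)
9 ∈ R and 9 ∉ P, so 9 ∉ R ∩ P
9 ∉ (R ∩ P) and 9 ∈ R, so 9 ∈ (R ∩ P) Δ R
9 ∉ ((Q ∖ R) ∖ (R ∩ P)) and 9 ∈ ((R ∩ P) Δ R), so 9 ∉ ((Q ∖ R) ∖ (R ∩ P)) ∩ ((R ∩ P) Δ R)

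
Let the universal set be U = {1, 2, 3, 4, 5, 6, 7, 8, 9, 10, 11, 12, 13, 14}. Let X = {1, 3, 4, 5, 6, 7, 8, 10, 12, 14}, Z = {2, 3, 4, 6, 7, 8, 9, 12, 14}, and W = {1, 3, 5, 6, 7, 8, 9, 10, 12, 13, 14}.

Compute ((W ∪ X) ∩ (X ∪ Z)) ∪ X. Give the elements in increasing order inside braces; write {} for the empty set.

{1, 3, 4, 5, 6, 7, 8, 9, 10, 12, 14}

W ∪ X = {1, 3, 4, 5, 6, 7, 8, 9, 10, 12, 13, 14}
X ∪ Z = {1, 2, 3, 4, 5, 6, 7, 8, 9, 10, 12, 14}
(W ∪ X) ∩ (X ∪ Z) = {1, 3, 4, 5, 6, 7, 8, 9, 10, 12, 14}
((W ∪ X) ∩ (X ∪ Z)) ∪ X = {1, 3, 4, 5, 6, 7, 8, 9, 10, 12, 14}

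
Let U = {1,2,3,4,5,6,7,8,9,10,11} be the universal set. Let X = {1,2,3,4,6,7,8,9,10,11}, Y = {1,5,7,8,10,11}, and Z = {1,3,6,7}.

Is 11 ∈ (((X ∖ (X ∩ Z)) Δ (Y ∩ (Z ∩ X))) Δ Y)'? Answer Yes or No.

11 ∈ X and 11 ∉ Z, so 11 ∉ X ∩ Z
11 ∈ X and 11 ∉ (X ∩ Z), so 11 ∈ X ∖ (X ∩ Z)
11 ∉ Z and 11 ∈ X, so 11 ∉ Z ∩ X
11 ∈ Y and 11 ∉ (Z ∩ X), so 11 ∉ Y ∩ (Z ∩ X)
11 ∈ (X ∖ (X ∩ Z)) and 11 ∉ (Y ∩ (Z ∩ X)), so 11 ∈ (X ∖ (X ∩ Z)) Δ (Y ∩ (Z ∩ X))
11 ∈ ((X ∖ (X ∩ Z)) Δ (Y ∩ (Z ∩ X))) and 11 ∈ Y, so 11 ∉ ((X ∖ (X ∩ Z)) Δ (Y ∩ (Z ∩ X))) Δ Y
11 ∈ (((X ∖ (X ∩ Z)) Δ (Y ∩ (Z ∩ X))) Δ Y)' since 11 ∉ (((X ∖ (X ∩ Z)) Δ (Y ∩ (Z ∩ X))) Δ Y)

Yes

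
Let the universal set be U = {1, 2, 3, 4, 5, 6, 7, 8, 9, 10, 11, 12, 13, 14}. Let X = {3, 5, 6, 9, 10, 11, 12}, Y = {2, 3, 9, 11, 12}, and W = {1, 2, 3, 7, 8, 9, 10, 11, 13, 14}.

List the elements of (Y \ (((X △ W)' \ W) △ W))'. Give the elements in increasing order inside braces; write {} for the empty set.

{1, 2, 3, 4, 5, 6, 7, 8, 9, 10, 11, 13, 14}

X △ W = {1, 2, 5, 6, 7, 8, 12, 13, 14}
(X △ W)' = {3, 4, 9, 10, 11}
(X △ W)' \ W = {4}
((X △ W)' \ W) △ W = {1, 2, 3, 4, 7, 8, 9, 10, 11, 13, 14}
Y \ (((X △ W)' \ W) △ W) = {12}
(Y \ (((X △ W)' \ W) △ W))' = {1, 2, 3, 4, 5, 6, 7, 8, 9, 10, 11, 13, 14}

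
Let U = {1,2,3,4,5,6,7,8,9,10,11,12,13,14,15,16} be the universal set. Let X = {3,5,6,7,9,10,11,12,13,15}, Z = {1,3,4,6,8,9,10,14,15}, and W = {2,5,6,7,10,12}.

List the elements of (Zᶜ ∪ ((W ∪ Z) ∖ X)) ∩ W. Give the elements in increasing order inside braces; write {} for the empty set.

Zᶜ = {2,5,7,11,12,13,16}
W ∪ Z = {1,2,3,4,5,6,7,8,9,10,12,14,15}
(W ∪ Z) ∖ X = {1,2,4,8,14}
Zᶜ ∪ ((W ∪ Z) ∖ X) = {1,2,4,5,7,8,11,12,13,14,16}
(Zᶜ ∪ ((W ∪ Z) ∖ X)) ∩ W = {2,5,7,12}

{2,5,7,12}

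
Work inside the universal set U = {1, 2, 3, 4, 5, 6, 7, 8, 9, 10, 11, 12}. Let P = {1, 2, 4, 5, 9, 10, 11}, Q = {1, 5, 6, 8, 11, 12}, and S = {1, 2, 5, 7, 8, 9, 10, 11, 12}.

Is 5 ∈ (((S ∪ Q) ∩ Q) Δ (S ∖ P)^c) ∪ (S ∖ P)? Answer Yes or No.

5 ∈ S and 5 ∈ Q, so 5 ∈ S ∪ Q
5 ∈ (S ∪ Q) and 5 ∈ Q, so 5 ∈ (S ∪ Q) ∩ Q
5 ∈ S and 5 ∈ P, so 5 ∉ S ∖ P
5 ∈ (S ∖ P)^c since 5 ∉ (S ∖ P)
5 ∈ ((S ∪ Q) ∩ Q) and 5 ∈ (S ∖ P)^c, so 5 ∉ ((S ∪ Q) ∩ Q) Δ (S ∖ P)^c
5 ∈ S and 5 ∈ P, so 5 ∉ S ∖ P
5 ∉ (((S ∪ Q) ∩ Q) Δ (S ∖ P)^c) and 5 ∉ (S ∖ P), so 5 ∉ (((S ∪ Q) ∩ Q) Δ (S ∖ P)^c) ∪ (S ∖ P)

No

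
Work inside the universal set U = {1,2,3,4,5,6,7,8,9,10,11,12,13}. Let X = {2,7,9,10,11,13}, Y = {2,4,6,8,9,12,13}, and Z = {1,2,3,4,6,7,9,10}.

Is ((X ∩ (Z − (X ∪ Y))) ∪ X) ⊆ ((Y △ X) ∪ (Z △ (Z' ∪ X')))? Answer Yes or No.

Yes

X ∪ Y = {2,4,6,7,8,9,10,11,12,13}
Z − (X ∪ Y) = {1,3}
X ∩ (Z − (X ∪ Y)) = {}
(X ∩ (Z − (X ∪ Y))) ∪ X = {2,7,9,10,11,13}
Y △ X = {4,6,7,8,10,11,12}
Z' = {5,8,11,12,13}
X' = {1,3,4,5,6,8,12}
Z' ∪ X' = {1,3,4,5,6,8,11,12,13}
Z △ (Z' ∪ X') = {2,5,7,8,9,10,11,12,13}
(Y △ X) ∪ (Z △ (Z' ∪ X')) = {2,4,5,6,7,8,9,10,11,12,13}
Every element of {2,7,9,10,11,13} is in {2,4,5,6,7,8,9,10,11,12,13}, so (X ∩ (Z − (X ∪ Y))) ∪ X ⊆ (Y △ X) ∪ (Z △ (Z' ∪ X')).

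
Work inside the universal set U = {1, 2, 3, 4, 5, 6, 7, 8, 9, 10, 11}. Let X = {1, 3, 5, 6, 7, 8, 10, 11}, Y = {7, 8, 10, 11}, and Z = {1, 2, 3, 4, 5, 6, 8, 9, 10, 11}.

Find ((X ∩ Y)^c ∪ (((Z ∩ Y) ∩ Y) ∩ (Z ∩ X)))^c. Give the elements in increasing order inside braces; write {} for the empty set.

X ∩ Y = {7, 8, 10, 11}
(X ∩ Y)^c = {1, 2, 3, 4, 5, 6, 9}
Z ∩ Y = {8, 10, 11}
(Z ∩ Y) ∩ Y = {8, 10, 11}
Z ∩ X = {1, 3, 5, 6, 8, 10, 11}
((Z ∩ Y) ∩ Y) ∩ (Z ∩ X) = {8, 10, 11}
(X ∩ Y)^c ∪ (((Z ∩ Y) ∩ Y) ∩ (Z ∩ X)) = {1, 2, 3, 4, 5, 6, 8, 9, 10, 11}
((X ∩ Y)^c ∪ (((Z ∩ Y) ∩ Y) ∩ (Z ∩ X)))^c = {7}

{7}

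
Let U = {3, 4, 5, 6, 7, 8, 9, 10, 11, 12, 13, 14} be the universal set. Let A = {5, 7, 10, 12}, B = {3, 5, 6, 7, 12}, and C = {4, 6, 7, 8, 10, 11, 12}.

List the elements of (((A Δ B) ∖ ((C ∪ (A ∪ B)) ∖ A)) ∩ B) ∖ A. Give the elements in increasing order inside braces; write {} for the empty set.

{}

A Δ B = {3, 6, 10}
A ∪ B = {3, 5, 6, 7, 10, 12}
C ∪ (A ∪ B) = {3, 4, 5, 6, 7, 8, 10, 11, 12}
(C ∪ (A ∪ B)) ∖ A = {3, 4, 6, 8, 11}
(A Δ B) ∖ ((C ∪ (A ∪ B)) ∖ A) = {10}
((A Δ B) ∖ ((C ∪ (A ∪ B)) ∖ A)) ∩ B = {}
(((A Δ B) ∖ ((C ∪ (A ∪ B)) ∖ A)) ∩ B) ∖ A = {}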